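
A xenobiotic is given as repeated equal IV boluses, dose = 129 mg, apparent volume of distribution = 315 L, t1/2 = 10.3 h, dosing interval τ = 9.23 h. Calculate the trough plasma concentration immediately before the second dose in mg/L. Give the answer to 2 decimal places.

0.22 mg/L

C₀ per dose = Dose / Vd = 129 / 315 = 0.4095 mg/L
k = ln2 / t½ = 0.693147 / 10.3 = 0.06730 h⁻¹
Fraction remaining after one interval: r = e^(−kτ) = e^(−0.06730 × 9.23) = 0.5373
Before dose 2, 1 dose has been given (aged 1τ).
C_trough = C₀ × r = 0.4095 × 0.5373 = 0.2200 mg/L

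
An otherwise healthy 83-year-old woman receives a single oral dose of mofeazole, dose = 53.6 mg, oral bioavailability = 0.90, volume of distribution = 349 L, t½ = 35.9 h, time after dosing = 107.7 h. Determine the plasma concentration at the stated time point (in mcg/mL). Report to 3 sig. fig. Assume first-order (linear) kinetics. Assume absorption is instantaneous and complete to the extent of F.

0.0173 mcg/mL

Amount reaching circulation = F × Dose = 0.90 × 53.60 = 48.24 mg
C₀ = F·Dose / Vd = 48.24 / 349 = 0.1382 mg/L
k = ln2 / t½ = 0.693147 / 35.9 = 0.01931 h⁻¹
t / t½ = 107.7 / 35.9 = 3 half-lives
C = C₀ × (1/2)^3 = 0.1382 × 0.1250 = 0.01728 mg/L
(0.01728 mg/L = 0.01728 mcg/mL)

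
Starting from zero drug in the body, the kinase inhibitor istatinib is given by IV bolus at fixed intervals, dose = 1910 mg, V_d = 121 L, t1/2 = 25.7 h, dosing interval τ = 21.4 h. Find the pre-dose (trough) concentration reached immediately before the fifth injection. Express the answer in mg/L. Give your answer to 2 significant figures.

18 mg/L

C₀ per dose = Dose / Vd = 1910 / 121 = 15.79 mg/L
k = ln2 / t½ = 0.693147 / 25.7 = 0.02697 h⁻¹
Fraction remaining after one interval: r = e^(−kτ) = e^(−0.02697 × 21.4) = 0.5615
Before dose 5, 4 doses have been given (aged 1τ, 2τ, 3τ, 4τ).
C_trough = C₀ × (r + r² + … + r^4) = C₀ × r(1−r^4)/(1−r)
        = 15.79 × 0.5615 × (1 − 0.09940) / (1 − 0.5615) = 18.21 mg/L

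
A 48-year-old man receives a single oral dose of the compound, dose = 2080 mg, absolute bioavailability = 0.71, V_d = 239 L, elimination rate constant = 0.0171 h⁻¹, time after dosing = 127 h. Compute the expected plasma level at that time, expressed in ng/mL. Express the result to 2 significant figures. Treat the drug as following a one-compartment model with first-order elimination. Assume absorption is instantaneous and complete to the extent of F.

700 ng/mL

Amount reaching circulation = F × Dose = 0.71 × 2080 = 1477 mg
C₀ = F·Dose / Vd = 1477 / 239 = 6.180 mg/L
C = C₀ · e^(−k·t) = 6.180 × e^(−0.01710 × 127)
  = 6.180 × 0.1140 = 0.7045 mg/L
Convert: 0.7045 mg/L × 1000 = 704.5 ng/mL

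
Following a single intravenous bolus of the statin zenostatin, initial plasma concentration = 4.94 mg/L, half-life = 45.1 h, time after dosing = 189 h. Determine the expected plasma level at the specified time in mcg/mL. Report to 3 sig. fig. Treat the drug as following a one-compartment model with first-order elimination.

0.271 mcg/mL

k = ln2 / t½ = 0.693147 / 45.1 = 0.01537 h⁻¹
C = C₀ · e^(−k·t) = 4.940 × e^(−0.01537 × 189)
  = 4.940 × 0.05475 = 0.2705 mg/L
(0.2705 mg/L = 0.2705 mcg/mL)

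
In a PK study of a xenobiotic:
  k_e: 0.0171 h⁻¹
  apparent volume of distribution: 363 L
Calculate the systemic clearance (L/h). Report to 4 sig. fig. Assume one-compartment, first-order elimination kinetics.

CL = k × Vd = 0.0171 × 363 = 6.207 L/h

6.207 L/h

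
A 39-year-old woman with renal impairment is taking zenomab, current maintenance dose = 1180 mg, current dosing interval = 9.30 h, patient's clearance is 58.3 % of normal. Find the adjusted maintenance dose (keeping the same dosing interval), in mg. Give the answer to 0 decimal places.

688 mg

To keep the same average steady-state level, dosing rate must scale with clearance.
CL ratio = 58.3 / 100 = 0.5830
New dose (same interval) = 1180 × 0.5830 = 687.9 mg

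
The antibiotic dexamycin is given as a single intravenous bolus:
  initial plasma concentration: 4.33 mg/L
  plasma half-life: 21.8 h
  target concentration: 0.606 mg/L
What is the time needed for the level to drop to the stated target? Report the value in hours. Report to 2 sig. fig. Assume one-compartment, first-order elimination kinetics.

62 h

k = ln2 / t½ = 0.693147 / 21.8 = 0.03180 h⁻¹
t = ln(C₀ / C) / k = ln(4.330 / 0.606) / 0.03180
  = ln(7.145) / 0.03180 = 1.966 / 0.03180 = 61.82 h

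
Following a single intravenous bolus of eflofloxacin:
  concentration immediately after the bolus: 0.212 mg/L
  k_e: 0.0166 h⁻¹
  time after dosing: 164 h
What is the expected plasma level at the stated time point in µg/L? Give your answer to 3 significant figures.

C = C₀ · e^(−k·t) = 0.2120 × e^(−0.01660 × 164)
  = 0.2120 × 0.06572 = 0.01393 mg/L
Convert: 0.01393 mg/L × 1000 = 13.93 µg/L

13.9 µg/L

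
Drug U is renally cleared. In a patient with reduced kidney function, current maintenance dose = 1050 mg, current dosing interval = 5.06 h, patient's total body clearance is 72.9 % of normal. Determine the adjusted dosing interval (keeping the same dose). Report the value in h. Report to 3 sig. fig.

To keep the same average steady-state level, dosing rate must scale with clearance.
CL ratio = 72.9 / 100 = 0.7290
New interval (same dose) = 5.06 / 0.7290 = 6.941 h

6.94 h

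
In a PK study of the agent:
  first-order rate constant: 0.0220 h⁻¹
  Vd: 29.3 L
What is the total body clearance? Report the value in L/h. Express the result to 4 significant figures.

0.6446 L/h

CL = k × Vd = 0.0220 × 29.3 = 0.6446 L/h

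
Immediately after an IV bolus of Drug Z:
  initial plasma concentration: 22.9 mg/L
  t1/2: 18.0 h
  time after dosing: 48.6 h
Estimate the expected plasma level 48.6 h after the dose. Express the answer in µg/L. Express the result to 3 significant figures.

k = ln2 / t½ = 0.693147 / 18.0 = 0.03851 h⁻¹
C = C₀ · e^(−k·t) = 22.90 × e^(−0.03851 × 48.6)
  = 22.90 × 0.1539 = 3.524 mg/L
Convert: 3.524 mg/L × 1000 = 3524 µg/L

3520 µg/L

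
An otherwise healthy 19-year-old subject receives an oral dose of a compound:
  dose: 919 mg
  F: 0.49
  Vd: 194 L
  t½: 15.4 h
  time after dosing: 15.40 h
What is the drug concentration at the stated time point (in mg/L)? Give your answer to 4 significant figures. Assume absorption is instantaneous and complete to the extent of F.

1.161 mg/L

Amount reaching circulation = F × Dose = 0.49 × 919.0 = 450.3 mg
C₀ = F·Dose / Vd = 450.3 / 194 = 2.321 mg/L
k = ln2 / t½ = 0.693147 / 15.4 = 0.04501 h⁻¹
t / t½ = 15.40 / 15.4 = 1 half-lives
C = C₀ × (1/2)^1 = 2.321 × 0.5000 = 1.161 mg/L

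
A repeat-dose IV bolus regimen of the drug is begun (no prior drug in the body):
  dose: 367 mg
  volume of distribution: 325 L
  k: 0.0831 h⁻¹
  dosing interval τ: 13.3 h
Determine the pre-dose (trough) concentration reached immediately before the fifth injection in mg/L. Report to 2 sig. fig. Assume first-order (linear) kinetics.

0.55 mg/L

C₀ per dose = Dose / Vd = 367 / 325 = 1.129 mg/L
Fraction remaining after one interval: r = e^(−kτ) = e^(−0.08310 × 13.3) = 0.3311
Before dose 5, 4 doses have been given (aged 1τ, 2τ, 3τ, 4τ).
C_trough = C₀ × (r + r² + … + r^4) = C₀ × r(1−r^4)/(1−r)
        = 1.129 × 0.3311 × (1 − 0.01202) / (1 − 0.3311) = 0.5521 mg/L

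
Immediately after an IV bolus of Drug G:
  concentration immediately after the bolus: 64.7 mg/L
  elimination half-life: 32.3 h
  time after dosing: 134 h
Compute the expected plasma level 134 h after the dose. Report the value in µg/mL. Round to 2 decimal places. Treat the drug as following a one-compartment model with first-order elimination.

3.65 µg/mL

k = ln2 / t½ = 0.693147 / 32.3 = 0.02146 h⁻¹
C = C₀ · e^(−k·t) = 64.70 × e^(−0.02146 × 134)
  = 64.70 × 0.05638 = 3.648 mg/L
(3.648 mg/L = 3.648 µg/mL)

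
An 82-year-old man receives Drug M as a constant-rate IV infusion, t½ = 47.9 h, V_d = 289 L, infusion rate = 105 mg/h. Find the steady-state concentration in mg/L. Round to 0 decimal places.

k = ln2 / t½ = 0.693147 / 47.9 = 0.01447 h⁻¹
CL = k × Vd = 0.01447 × 289 = 4.182 L/h
At steady state Css = R₀ / CL = 105 / 4.182 = 25.11 mg/L

25 mg/L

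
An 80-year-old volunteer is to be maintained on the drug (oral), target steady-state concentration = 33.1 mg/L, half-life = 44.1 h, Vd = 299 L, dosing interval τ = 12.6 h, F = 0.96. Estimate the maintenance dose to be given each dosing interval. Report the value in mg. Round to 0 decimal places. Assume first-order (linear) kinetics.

2042 mg

k = ln2 / t½ = 0.693147 / 44.1 = 0.01572 h⁻¹
CL = k × Vd = 0.01572 × 299 = 4.700 L/h
At steady state, F × (Dose/τ) = Css × CL.
Dose = Css × CL × τ / F = 33.1 × 4.700 × 12.6 / 0.96 = 2042 mg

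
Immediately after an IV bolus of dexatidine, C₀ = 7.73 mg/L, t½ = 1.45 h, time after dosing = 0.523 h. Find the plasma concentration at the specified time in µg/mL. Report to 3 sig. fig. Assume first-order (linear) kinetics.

k = ln2 / t½ = 0.693147 / 1.45 = 0.4780 h⁻¹
C = C₀ · e^(−k·t) = 7.730 × e^(−0.4780 × 0.523)
  = 7.730 × 0.7788 = 6.020 mg/L
(6.020 mg/L = 6.020 µg/mL)

6.02 µg/mL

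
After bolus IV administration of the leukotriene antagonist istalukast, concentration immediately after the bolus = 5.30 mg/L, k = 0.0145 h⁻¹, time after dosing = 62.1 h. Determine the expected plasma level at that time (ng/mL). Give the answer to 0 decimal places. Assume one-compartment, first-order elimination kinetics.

C = C₀ · e^(−k·t) = 5.300 × e^(−0.01450 × 62.1)
  = 5.300 × 0.4064 = 2.154 mg/L
Convert: 2.154 mg/L × 1000 = 2154 ng/mL

2154 ng/mL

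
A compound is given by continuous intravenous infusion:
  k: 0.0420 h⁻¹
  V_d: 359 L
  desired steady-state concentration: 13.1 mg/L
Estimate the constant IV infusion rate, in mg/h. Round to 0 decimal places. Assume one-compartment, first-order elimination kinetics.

CL = k × Vd = 0.04200 × 359 = 15.08 L/h
At steady state, infusion rate R₀ = Css × CL = 13.1 × 15.08 = 197.5 mg/h

198 mg/h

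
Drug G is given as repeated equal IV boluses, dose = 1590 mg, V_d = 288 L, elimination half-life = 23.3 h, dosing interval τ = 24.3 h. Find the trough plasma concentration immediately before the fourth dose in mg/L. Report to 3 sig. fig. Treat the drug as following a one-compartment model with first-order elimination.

C₀ per dose = Dose / Vd = 1590 / 288 = 5.521 mg/L
k = ln2 / t½ = 0.693147 / 23.3 = 0.02975 h⁻¹
Fraction remaining after one interval: r = e^(−kτ) = e^(−0.02975 × 24.3) = 0.4853
Before dose 4, 3 doses have been given (aged 1τ, 2τ, 3τ).
C_trough = C₀ × (r + r² + … + r^3) = C₀ × r(1−r^3)/(1−r)
        = 5.521 × 0.4853 × (1 − 0.1143) / (1 − 0.4853) = 4.611 mg/L

4.61 mg/L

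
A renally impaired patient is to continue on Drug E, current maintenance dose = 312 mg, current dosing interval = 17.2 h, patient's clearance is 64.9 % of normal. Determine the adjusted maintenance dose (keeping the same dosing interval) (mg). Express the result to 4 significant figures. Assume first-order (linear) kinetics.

To keep the same average steady-state level, dosing rate must scale with clearance.
CL ratio = 64.9 / 100 = 0.6490
New dose (same interval) = 312 × 0.6490 = 202.5 mg

202.5 mg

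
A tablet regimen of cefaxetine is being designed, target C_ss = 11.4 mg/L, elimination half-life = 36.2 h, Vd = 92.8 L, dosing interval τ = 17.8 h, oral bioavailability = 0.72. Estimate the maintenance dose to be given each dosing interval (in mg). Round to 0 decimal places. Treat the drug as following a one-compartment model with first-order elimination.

k = ln2 / t½ = 0.693147 / 36.2 = 0.01915 h⁻¹
CL = k × Vd = 0.01915 × 92.8 = 1.777 L/h
At steady state, F × (Dose/τ) = Css × CL.
Dose = Css × CL × τ / F = 11.4 × 1.777 × 17.8 / 0.72 = 500.8 mg

501 mg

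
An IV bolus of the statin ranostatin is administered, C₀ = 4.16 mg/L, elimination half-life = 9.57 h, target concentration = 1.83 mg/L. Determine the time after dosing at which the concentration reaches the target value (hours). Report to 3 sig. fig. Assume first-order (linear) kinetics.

11.3 h

k = ln2 / t½ = 0.693147 / 9.57 = 0.07243 h⁻¹
t = ln(C₀ / C) / k = ln(4.160 / 1.83) / 0.07243
  = ln(2.273) / 0.07243 = 0.8211 / 0.07243 = 11.34 h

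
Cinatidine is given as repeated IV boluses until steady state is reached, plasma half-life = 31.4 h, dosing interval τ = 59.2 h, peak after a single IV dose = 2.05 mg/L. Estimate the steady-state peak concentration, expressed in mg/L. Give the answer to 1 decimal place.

k = ln2 / t½ = 0.693147 / 31.4 = 0.02207 h⁻¹
e^(−kτ) = e^(−0.02207 × 59.2) = 0.2708
Accumulation ratio R = 1 / (1 − e^(−kτ)) = 1 / (1 − 0.2708) = 1.371
Steady-state peak = C₀ × R = 2.05 × 1.371 = 2.811 mg/L

2.8 mg/L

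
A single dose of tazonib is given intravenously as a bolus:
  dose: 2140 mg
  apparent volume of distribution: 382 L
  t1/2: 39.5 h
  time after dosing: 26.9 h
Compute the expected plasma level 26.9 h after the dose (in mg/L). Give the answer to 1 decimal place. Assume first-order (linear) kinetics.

C₀ = Dose / Vd = 2140 / 382 = 5.602 mg/L
k = ln2 / t½ = 0.693147 / 39.5 = 0.01755 h⁻¹
C = C₀ · e^(−k·t) = 5.602 × e^(−0.01755 × 26.9)
  = 5.602 × 0.6237 = 3.494 mg/L

3.5 mg/L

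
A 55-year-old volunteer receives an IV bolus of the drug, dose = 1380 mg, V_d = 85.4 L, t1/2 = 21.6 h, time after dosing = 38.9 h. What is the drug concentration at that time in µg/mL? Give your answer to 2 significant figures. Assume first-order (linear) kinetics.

4.6 µg/mL

C₀ = Dose / Vd = 1380 / 85.4 = 16.16 mg/L
k = ln2 / t½ = 0.693147 / 21.6 = 0.03209 h⁻¹
C = C₀ · e^(−k·t) = 16.16 × e^(−0.03209 × 38.9)
  = 16.16 × 0.2870 = 4.638 mg/L
(4.638 mg/L = 4.638 µg/mL)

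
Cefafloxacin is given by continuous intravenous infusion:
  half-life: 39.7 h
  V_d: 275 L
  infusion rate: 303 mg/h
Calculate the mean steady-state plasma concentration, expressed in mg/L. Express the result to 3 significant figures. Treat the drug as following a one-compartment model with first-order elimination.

63.1 mg/L

k = ln2 / t½ = 0.693147 / 39.7 = 0.01746 h⁻¹
CL = k × Vd = 0.01746 × 275 = 4.802 L/h
At steady state Css = R₀ / CL = 303 / 4.802 = 63.10 mg/L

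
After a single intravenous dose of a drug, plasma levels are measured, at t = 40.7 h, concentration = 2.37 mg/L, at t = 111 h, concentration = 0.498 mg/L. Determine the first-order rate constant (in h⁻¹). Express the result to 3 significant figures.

0.0222 h⁻¹

k = ln(C₁/C₂) / (t₂ − t₁) = ln(2.37/0.498) / (111 − 40.7)
  = 1.560 / 70.30 = 0.02219 h⁻¹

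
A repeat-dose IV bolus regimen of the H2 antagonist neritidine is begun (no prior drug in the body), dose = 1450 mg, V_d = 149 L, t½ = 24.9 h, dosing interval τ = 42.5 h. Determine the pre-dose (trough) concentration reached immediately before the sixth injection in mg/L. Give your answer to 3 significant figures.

C₀ per dose = Dose / Vd = 1450 / 149 = 9.732 mg/L
k = ln2 / t½ = 0.693147 / 24.9 = 0.02784 h⁻¹
Fraction remaining after one interval: r = e^(−kτ) = e^(−0.02784 × 42.5) = 0.3063
Before dose 6, 5 doses have been given (aged 1τ, 2τ, 3τ, 4τ, 5τ).
C_trough = C₀ × (r + r² + … + r^5) = C₀ × r(1−r^5)/(1−r)
        = 9.732 × 0.3063 × (1 − 0.002696) / (1 − 0.3063) = 4.286 mg/L

4.29 mg/L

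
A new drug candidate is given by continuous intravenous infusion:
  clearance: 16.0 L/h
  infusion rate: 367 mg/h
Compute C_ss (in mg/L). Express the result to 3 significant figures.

At steady state Css = R₀ / CL = 367 / 16.00 = 22.94 mg/L

22.9 mg/L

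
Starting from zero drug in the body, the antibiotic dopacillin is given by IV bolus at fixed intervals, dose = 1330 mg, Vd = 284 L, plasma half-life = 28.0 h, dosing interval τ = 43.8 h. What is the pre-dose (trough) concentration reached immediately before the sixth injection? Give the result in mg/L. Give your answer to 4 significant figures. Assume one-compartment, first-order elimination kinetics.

C₀ per dose = Dose / Vd = 1330 / 284 = 4.683 mg/L
k = ln2 / t½ = 0.693147 / 28.0 = 0.02476 h⁻¹
Fraction remaining after one interval: r = e^(−kτ) = e^(−0.02476 × 43.8) = 0.3381
Before dose 6, 5 doses have been given (aged 1τ, 2τ, 3τ, 4τ, 5τ).
C_trough = C₀ × (r + r² + … + r^5) = C₀ × r(1−r^5)/(1−r)
        = 4.683 × 0.3381 × (1 − 0.004418) / (1 − 0.3381) = 2.382 mg/L

2.382 mg/L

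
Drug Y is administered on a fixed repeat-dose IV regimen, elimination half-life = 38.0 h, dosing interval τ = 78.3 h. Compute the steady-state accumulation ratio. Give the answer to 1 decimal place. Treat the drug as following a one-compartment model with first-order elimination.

1.3

k = ln2 / t½ = 0.693147 / 38.0 = 0.01824 h⁻¹
e^(−kτ) = e^(−0.01824 × 78.3) = 0.2397
Accumulation ratio R = 1 / (1 − e^(−kτ)) = 1 / (1 − 0.2397) = 1.315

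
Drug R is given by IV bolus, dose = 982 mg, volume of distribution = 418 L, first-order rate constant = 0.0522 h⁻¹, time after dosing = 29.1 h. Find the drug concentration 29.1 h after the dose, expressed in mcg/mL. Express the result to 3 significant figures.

0.514 mcg/mL

C₀ = Dose / Vd = 982.0 / 418 = 2.349 mg/L
C = C₀ · e^(−k·t) = 2.349 × e^(−0.05220 × 29.1)
  = 2.349 × 0.2189 = 0.5142 mg/L
(0.5142 mg/L = 0.5142 mcg/mL)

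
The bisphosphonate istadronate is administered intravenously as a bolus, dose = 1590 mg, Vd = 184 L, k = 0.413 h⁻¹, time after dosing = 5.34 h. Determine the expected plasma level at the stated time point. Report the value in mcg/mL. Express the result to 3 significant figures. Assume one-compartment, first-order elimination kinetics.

C₀ = Dose / Vd = 1590 / 184 = 8.641 mg/L
C = C₀ · e^(−k·t) = 8.641 × e^(−0.4130 × 5.34)
  = 8.641 × 0.1102 = 0.9522 mg/L
(0.9522 mg/L = 0.9522 mcg/mL)

0.952 mcg/mL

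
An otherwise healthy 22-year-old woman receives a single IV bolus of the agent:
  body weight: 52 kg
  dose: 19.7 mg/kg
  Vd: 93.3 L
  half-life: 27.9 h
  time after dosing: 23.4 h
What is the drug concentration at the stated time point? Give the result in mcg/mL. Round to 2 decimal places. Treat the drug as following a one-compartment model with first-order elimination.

Total dose = 19.7 × 52 = 1024 mg
C₀ = Dose / Vd = 1024 / 93.3 = 10.98 mg/L
k = ln2 / t½ = 0.693147 / 27.9 = 0.02484 h⁻¹
C = C₀ · e^(−k·t) = 10.98 × e^(−0.02484 × 23.4)
  = 10.98 × 0.5592 = 6.140 mg/L
(6.140 mg/L = 6.140 mcg/mL)

6.14 mcg/mL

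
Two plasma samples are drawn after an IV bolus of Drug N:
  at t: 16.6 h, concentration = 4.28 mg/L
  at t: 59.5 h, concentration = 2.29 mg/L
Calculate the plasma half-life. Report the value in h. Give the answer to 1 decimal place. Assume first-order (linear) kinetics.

47.5 h

k = ln(C₁/C₂) / (t₂ − t₁) = ln(4.28/2.29) / (59.5 − 16.6)
  = 0.6254 / 42.90 = 0.01458 h⁻¹
t½ = ln2 / k = 0.693147 / 0.01458 = 47.54 h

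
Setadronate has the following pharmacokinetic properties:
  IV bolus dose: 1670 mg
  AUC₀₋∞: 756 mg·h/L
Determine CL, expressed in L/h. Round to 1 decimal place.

CL = Dose / AUC = 1670 / 756 = 2.209 L/h

2.2 L/h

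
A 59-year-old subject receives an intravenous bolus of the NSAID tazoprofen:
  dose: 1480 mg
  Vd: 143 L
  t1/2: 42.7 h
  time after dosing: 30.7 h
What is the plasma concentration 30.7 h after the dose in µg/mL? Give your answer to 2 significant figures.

6.3 µg/mL

C₀ = Dose / Vd = 1480 / 143 = 10.35 mg/L
k = ln2 / t½ = 0.693147 / 42.7 = 0.01623 h⁻¹
C = C₀ · e^(−k·t) = 10.35 × e^(−0.01623 × 30.7)
  = 10.35 × 0.6076 = 6.289 mg/L
(6.289 mg/L = 6.289 µg/mL)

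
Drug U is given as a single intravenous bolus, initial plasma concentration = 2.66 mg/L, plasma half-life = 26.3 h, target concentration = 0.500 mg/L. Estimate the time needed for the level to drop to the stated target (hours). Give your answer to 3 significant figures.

63.4 h

k = ln2 / t½ = 0.693147 / 26.3 = 0.02636 h⁻¹
t = ln(C₀ / C) / k = ln(2.660 / 0.500) / 0.02636
  = ln(5.320) / 0.02636 = 1.671 / 0.02636 = 63.39 h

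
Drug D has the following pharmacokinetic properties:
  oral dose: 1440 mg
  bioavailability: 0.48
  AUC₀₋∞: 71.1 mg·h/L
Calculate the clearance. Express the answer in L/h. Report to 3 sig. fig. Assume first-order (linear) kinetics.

9.72 L/h

CL = F·Dose / AUC = 0.48 × 1440 / 71.1 = 9.722 L/h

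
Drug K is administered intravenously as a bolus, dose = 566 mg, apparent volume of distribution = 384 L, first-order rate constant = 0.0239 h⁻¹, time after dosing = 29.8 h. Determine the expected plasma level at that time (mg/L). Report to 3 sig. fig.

C₀ = Dose / Vd = 566.0 / 384 = 1.474 mg/L
C = C₀ · e^(−k·t) = 1.474 × e^(−0.02390 × 29.8)
  = 1.474 × 0.4906 = 0.7231 mg/L

0.723 mg/L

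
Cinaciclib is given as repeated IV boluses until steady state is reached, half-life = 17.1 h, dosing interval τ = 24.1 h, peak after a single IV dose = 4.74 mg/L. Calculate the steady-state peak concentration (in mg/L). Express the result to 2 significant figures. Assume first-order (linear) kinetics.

k = ln2 / t½ = 0.693147 / 17.1 = 0.04053 h⁻¹
e^(−kτ) = e^(−0.04053 × 24.1) = 0.3765
Accumulation ratio R = 1 / (1 − e^(−kτ)) = 1 / (1 − 0.3765) = 1.604
Steady-state peak = C₀ × R = 4.74 × 1.604 = 7.603 mg/L

7.6 mg/L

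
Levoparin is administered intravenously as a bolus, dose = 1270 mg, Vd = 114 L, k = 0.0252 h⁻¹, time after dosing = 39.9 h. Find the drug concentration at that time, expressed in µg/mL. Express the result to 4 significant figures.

C₀ = Dose / Vd = 1270 / 114 = 11.14 mg/L
C = C₀ · e^(−k·t) = 11.14 × e^(−0.02520 × 39.9)
  = 11.14 × 0.3659 = 4.076 mg/L
(4.076 mg/L = 4.076 µg/mL)

4.076 µg/mL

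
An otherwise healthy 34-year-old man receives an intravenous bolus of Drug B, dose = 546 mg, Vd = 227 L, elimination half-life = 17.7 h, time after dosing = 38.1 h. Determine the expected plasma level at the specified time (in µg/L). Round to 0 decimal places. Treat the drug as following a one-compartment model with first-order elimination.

541 µg/L

C₀ = Dose / Vd = 546.0 / 227 = 2.405 mg/L
k = ln2 / t½ = 0.693147 / 17.7 = 0.03916 h⁻¹
C = C₀ · e^(−k·t) = 2.405 × e^(−0.03916 × 38.1)
  = 2.405 × 0.2249 = 0.5409 mg/L
Convert: 0.5409 mg/L × 1000 = 540.9 µg/L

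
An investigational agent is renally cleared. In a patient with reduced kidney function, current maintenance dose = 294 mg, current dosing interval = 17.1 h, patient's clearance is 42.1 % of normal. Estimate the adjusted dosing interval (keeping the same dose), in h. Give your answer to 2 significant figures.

To keep the same average steady-state level, dosing rate must scale with clearance.
CL ratio = 42.1 / 100 = 0.4210
New interval (same dose) = 17.1 / 0.4210 = 40.62 h

41 h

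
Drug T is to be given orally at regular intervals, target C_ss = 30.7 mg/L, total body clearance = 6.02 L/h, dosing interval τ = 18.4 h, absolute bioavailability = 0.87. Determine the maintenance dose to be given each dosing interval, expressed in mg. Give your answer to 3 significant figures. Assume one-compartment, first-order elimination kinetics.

3910 mg

At steady state, F × (Dose/τ) = Css × CL.
Dose = Css × CL × τ / F = 30.7 × 6.020 × 18.4 / 0.87 = 3909 mg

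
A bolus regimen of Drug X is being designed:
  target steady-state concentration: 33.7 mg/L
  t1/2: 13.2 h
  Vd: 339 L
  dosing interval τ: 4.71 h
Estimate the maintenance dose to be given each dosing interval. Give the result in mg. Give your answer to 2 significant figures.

k = ln2 / t½ = 0.693147 / 13.2 = 0.05251 h⁻¹
CL = k × Vd = 0.05251 × 339 = 17.80 L/h
At steady state, Dose/τ = Css × CL.
Dose = Css × CL × τ = 33.7 × 17.80 × 4.71 = 2825 mg

2800 mg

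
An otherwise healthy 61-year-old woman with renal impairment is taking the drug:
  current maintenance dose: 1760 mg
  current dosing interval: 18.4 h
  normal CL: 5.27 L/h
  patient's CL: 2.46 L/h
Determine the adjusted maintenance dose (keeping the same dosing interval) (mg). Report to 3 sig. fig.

822 mg

To keep the same average steady-state level, dosing rate must scale with clearance.
CL ratio = 2.46 / 5.27 = 0.4668
New dose (same interval) = 1760 × 0.4668 = 821.6 mg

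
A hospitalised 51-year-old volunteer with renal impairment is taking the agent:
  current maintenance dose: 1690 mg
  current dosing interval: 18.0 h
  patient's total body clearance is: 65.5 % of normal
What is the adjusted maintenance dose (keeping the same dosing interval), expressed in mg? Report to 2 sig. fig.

To keep the same average steady-state level, dosing rate must scale with clearance.
CL ratio = 65.5 / 100 = 0.6550
New dose (same interval) = 1690 × 0.6550 = 1107 mg

1100 mg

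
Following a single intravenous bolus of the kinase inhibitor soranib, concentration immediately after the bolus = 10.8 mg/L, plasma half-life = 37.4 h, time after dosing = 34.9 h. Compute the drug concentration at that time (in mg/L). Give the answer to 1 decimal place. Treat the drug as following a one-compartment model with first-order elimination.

k = ln2 / t½ = 0.693147 / 37.4 = 0.01853 h⁻¹
C = C₀ · e^(−k·t) = 10.80 × e^(−0.01853 × 34.9)
  = 10.80 × 0.5238 = 5.657 mg/L

5.7 mg/L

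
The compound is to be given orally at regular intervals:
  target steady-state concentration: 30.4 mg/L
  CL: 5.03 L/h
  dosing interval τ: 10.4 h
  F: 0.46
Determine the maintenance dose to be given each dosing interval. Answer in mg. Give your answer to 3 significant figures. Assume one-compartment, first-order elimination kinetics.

At steady state, F × (Dose/τ) = Css × CL.
Dose = Css × CL × τ / F = 30.4 × 5.030 × 10.4 / 0.46 = 3457 mg

3460 mg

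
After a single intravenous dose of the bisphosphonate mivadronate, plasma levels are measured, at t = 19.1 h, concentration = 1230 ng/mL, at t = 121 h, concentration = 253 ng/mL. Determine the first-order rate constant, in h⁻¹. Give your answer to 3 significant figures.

0.0155 h⁻¹

k = ln(C₁/C₂) / (t₂ − t₁) = ln(1230/253) / (121 − 19.1)
  = 1.581 / 101.9 = 0.01552 h⁻¹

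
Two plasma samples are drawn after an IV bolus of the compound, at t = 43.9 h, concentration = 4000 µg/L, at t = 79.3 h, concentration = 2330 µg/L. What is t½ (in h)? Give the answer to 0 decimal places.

45 h

k = ln(C₁/C₂) / (t₂ − t₁) = ln(4000/2330) / (79.3 − 43.9)
  = 0.5404 / 35.40 = 0.01527 h⁻¹
t½ = ln2 / k = 0.693147 / 0.01527 = 45.39 h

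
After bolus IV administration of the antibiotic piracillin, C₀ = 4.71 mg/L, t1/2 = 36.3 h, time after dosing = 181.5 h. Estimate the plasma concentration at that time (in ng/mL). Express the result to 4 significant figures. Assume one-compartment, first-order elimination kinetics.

k = ln2 / t½ = 0.693147 / 36.3 = 0.01909 h⁻¹
t / t½ = 181.5 / 36.3 = 5 half-lives
C = C₀ × (1/2)^5 = 4.710 × 0.03125 = 0.1472 mg/L
Convert: 0.1472 mg/L × 1000 = 147.2 ng/mL

147.2 ng/mL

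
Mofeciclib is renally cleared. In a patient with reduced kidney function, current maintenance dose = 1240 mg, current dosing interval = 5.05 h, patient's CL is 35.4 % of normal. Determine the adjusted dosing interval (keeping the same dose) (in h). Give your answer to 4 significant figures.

14.27 h

To keep the same average steady-state level, dosing rate must scale with clearance.
CL ratio = 35.4 / 100 = 0.3540
New interval (same dose) = 5.05 / 0.3540 = 14.27 h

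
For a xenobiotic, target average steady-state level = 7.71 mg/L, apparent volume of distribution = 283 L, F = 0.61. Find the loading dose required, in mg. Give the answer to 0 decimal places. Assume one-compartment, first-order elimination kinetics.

LD = Css × Vd / F = 7.71 × 283 / 0.61 = 3577 mg

3577 mg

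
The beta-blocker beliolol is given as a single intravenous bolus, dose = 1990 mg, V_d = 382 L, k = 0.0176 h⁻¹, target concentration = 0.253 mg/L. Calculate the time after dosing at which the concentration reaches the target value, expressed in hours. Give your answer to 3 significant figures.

172 h

C₀ = Dose / Vd = 1990 / 382 = 5.209 mg/L
t = ln(C₀ / C) / k = ln(5.209 / 0.253) / 0.01760
  = ln(20.59) / 0.01760 = 3.025 / 0.01760 = 171.9 h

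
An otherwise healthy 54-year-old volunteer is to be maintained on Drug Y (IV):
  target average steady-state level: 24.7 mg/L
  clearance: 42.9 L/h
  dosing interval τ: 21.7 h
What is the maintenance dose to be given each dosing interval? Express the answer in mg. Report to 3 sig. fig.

At steady state, Dose/τ = Css × CL.
Dose = Css × CL × τ = 24.7 × 42.90 × 21.7 = 22990 mg

23000 mg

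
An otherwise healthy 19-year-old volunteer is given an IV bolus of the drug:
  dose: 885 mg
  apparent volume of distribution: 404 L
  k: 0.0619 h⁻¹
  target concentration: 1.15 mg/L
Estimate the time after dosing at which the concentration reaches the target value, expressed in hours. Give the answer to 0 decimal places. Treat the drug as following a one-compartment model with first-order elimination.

10 h

C₀ = Dose / Vd = 885.0 / 404 = 2.191 mg/L
t = ln(C₀ / C) / k = ln(2.191 / 1.15) / 0.06190
  = ln(1.905) / 0.06190 = 0.6445 / 0.06190 = 10.41 h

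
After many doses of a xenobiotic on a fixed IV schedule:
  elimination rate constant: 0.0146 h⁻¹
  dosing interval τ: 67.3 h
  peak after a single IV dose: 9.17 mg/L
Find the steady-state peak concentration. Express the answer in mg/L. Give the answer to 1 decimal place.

14.7 mg/L

e^(−kτ) = e^(−0.01460 × 67.3) = 0.3743
Accumulation ratio R = 1 / (1 − e^(−kτ)) = 1 / (1 − 0.3743) = 1.598
Steady-state peak = C₀ × R = 9.17 × 1.598 = 14.65 mg/L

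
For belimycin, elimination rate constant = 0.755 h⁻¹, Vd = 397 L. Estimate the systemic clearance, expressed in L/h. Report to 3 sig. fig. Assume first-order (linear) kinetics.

CL = k × Vd = 0.755 × 397 = 299.7 L/h

300 L/h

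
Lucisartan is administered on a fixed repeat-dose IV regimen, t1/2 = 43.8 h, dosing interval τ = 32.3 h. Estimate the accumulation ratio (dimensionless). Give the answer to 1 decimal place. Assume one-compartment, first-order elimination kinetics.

k = ln2 / t½ = 0.693147 / 43.8 = 0.01583 h⁻¹
e^(−kτ) = e^(−0.01583 × 32.3) = 0.5997
Accumulation ratio R = 1 / (1 − e^(−kτ)) = 1 / (1 − 0.5997) = 2.498

2.5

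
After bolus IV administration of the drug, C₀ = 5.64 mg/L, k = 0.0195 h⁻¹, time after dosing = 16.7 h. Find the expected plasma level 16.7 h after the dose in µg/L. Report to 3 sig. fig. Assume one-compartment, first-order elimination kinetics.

4070 µg/L

C = C₀ · e^(−k·t) = 5.640 × e^(−0.01950 × 16.7)
  = 5.640 × 0.7221 = 4.073 mg/L
Convert: 4.073 mg/L × 1000 = 4073 µg/L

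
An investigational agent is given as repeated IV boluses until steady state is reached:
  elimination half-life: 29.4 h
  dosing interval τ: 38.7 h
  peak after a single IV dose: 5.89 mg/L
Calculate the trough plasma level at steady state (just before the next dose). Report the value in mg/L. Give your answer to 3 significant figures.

3.95 mg/L

k = ln2 / t½ = 0.693147 / 29.4 = 0.02358 h⁻¹
e^(−kτ) = e^(−0.02358 × 38.7) = 0.4015
Accumulation ratio R = 1 / (1 − e^(−kτ)) = 1 / (1 − 0.4015) = 1.671
Steady-state trough = C₀ × R × e^(−kτ) = 5.89 × 1.671 × 0.4015 = 3.952 mg/L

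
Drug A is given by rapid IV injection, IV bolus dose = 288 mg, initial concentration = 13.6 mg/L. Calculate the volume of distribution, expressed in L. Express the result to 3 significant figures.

21.2 L

Vd = Dose / C₀ = 288.0 / 13.6 = 21.18 L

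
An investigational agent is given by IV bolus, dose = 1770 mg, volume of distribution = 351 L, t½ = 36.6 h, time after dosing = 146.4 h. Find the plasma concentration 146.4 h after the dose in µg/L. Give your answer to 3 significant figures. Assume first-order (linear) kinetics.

315 µg/L

C₀ = Dose / Vd = 1770 / 351 = 5.043 mg/L
k = ln2 / t½ = 0.693147 / 36.6 = 0.01894 h⁻¹
t / t½ = 146.4 / 36.6 = 4 half-lives
C = C₀ × (1/2)^4 = 5.043 × 0.06250 = 0.3152 mg/L
Convert: 0.3152 mg/L × 1000 = 315.2 µg/L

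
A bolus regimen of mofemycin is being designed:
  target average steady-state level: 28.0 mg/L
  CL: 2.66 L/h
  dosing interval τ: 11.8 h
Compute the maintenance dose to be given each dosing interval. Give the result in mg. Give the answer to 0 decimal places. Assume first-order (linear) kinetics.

879 mg

At steady state, Dose/τ = Css × CL.
Dose = Css × CL × τ = 28.0 × 2.660 × 11.8 = 878.9 mg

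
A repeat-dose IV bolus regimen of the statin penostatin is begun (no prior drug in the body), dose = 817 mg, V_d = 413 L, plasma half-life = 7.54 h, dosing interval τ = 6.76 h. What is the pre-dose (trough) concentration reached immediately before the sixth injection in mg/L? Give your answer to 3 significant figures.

C₀ per dose = Dose / Vd = 817 / 413 = 1.978 mg/L
k = ln2 / t½ = 0.693147 / 7.54 = 0.09193 h⁻¹
Fraction remaining after one interval: r = e^(−kτ) = e^(−0.09193 × 6.76) = 0.5372
Before dose 6, 5 doses have been given (aged 1τ, 2τ, 3τ, 4τ, 5τ).
C_trough = C₀ × (r + r² + … + r^5) = C₀ × r(1−r^5)/(1−r)
        = 1.978 × 0.5372 × (1 − 0.04474) / (1 − 0.5372) = 2.193 mg/L

2.19 mg/L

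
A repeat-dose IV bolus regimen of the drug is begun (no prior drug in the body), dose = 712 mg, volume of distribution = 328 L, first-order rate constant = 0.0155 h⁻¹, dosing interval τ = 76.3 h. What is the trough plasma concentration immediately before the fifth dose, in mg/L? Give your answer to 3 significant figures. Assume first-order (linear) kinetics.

C₀ per dose = Dose / Vd = 712 / 328 = 2.171 mg/L
Fraction remaining after one interval: r = e^(−kτ) = e^(−0.01550 × 76.3) = 0.3065
Before dose 5, 4 doses have been given (aged 1τ, 2τ, 3τ, 4τ).
C_trough = C₀ × (r + r² + … + r^4) = C₀ × r(1−r^4)/(1−r)
        = 2.171 × 0.3065 × (1 − 0.008825) / (1 − 0.3065) = 0.9510 mg/L

0.951 mg/L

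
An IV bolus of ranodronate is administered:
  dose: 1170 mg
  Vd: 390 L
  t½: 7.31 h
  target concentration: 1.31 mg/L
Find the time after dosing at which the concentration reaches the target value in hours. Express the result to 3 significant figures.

8.74 h

C₀ = Dose / Vd = 1170 / 390 = 3.000 mg/L
k = ln2 / t½ = 0.693147 / 7.31 = 0.09482 h⁻¹
t = ln(C₀ / C) / k = ln(3.000 / 1.31) / 0.09482
  = ln(2.290) / 0.09482 = 0.8286 / 0.09482 = 8.739 h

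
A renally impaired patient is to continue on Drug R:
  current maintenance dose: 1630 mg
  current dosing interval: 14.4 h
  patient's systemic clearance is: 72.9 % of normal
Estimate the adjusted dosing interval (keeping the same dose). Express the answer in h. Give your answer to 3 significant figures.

To keep the same average steady-state level, dosing rate must scale with clearance.
CL ratio = 72.9 / 100 = 0.7290
New interval (same dose) = 14.4 / 0.7290 = 19.75 h

19.8 h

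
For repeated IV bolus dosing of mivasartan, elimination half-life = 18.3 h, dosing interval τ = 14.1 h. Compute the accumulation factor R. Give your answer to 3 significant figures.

k = ln2 / t½ = 0.693147 / 18.3 = 0.03788 h⁻¹
e^(−kτ) = e^(−0.03788 × 14.1) = 0.5862
Accumulation ratio R = 1 / (1 − e^(−kτ)) = 1 / (1 − 0.5862) = 2.417

2.42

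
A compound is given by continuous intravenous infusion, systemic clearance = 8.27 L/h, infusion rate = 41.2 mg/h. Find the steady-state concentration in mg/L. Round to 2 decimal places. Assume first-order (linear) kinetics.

4.98 mg/L

At steady state Css = R₀ / CL = 41.2 / 8.270 = 4.982 mg/L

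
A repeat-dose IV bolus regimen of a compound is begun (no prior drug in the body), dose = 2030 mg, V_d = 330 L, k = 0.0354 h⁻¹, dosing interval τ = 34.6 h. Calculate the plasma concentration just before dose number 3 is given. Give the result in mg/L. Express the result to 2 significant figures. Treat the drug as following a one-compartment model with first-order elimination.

C₀ per dose = Dose / Vd = 2030 / 330 = 6.152 mg/L
Fraction remaining after one interval: r = e^(−kτ) = e^(−0.03540 × 34.6) = 0.2938
Before dose 3, 2 doses have been given (aged 1τ, 2τ).
C_trough = C₀ × (r + r²) = 6.152 × (0.2938 + 0.08632) = 2.338 mg/L

2.3 mg/L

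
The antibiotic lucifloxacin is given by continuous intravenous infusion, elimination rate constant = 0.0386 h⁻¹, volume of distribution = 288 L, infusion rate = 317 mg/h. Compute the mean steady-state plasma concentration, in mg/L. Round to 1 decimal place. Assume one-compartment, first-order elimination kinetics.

28.5 mg/L

CL = k × Vd = 0.03860 × 288 = 11.12 L/h
At steady state Css = R₀ / CL = 317 / 11.12 = 28.51 mg/L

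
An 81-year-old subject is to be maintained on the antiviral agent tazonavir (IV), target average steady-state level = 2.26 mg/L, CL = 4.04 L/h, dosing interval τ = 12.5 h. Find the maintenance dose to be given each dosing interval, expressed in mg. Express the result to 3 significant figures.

114 mg

At steady state, Dose/τ = Css × CL.
Dose = Css × CL × τ = 2.26 × 4.040 × 12.5 = 114.1 mg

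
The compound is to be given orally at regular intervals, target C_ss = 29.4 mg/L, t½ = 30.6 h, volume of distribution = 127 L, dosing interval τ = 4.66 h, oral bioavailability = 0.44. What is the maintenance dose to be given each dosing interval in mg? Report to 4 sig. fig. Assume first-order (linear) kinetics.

k = ln2 / t½ = 0.693147 / 30.6 = 0.02265 h⁻¹
CL = k × Vd = 0.02265 × 127 = 2.877 L/h
At steady state, F × (Dose/τ) = Css × CL.
Dose = Css × CL × τ / F = 29.4 × 2.877 × 4.66 / 0.44 = 895.8 mg

895.8 mg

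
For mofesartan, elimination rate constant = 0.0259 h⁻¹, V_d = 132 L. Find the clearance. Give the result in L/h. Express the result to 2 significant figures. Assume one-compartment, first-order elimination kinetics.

CL = k × Vd = 0.0259 × 132 = 3.419 L/h

3.4 L/h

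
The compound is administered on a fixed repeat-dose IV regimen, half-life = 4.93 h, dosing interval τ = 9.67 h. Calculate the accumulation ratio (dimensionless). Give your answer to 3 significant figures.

1.35

k = ln2 / t½ = 0.693147 / 4.93 = 0.1406 h⁻¹
e^(−kτ) = e^(−0.1406 × 9.67) = 0.2568
Accumulation ratio R = 1 / (1 − e^(−kτ)) = 1 / (1 − 0.2568) = 1.346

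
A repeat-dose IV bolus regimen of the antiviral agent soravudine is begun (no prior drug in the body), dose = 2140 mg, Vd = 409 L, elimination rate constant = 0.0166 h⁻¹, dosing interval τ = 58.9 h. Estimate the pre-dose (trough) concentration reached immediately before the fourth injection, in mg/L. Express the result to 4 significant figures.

2.987 mg/L

C₀ per dose = Dose / Vd = 2140 / 409 = 5.232 mg/L
Fraction remaining after one interval: r = e^(−kτ) = e^(−0.01660 × 58.9) = 0.3762
Before dose 4, 3 doses have been given (aged 1τ, 2τ, 3τ).
C_trough = C₀ × (r + r² + … + r^3) = C₀ × r(1−r^3)/(1−r)
        = 5.232 × 0.3762 × (1 − 0.05324) / (1 − 0.3762) = 2.987 mg/L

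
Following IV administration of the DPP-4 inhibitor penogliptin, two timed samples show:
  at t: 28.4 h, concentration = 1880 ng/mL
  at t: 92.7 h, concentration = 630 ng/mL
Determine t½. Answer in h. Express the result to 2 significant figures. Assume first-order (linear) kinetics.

41 h

k = ln(C₁/C₂) / (t₂ − t₁) = ln(1880/630) / (92.7 − 28.4)
  = 1.093 / 64.30 = 0.01700 h⁻¹
t½ = ln2 / k = 0.693147 / 0.01700 = 40.77 h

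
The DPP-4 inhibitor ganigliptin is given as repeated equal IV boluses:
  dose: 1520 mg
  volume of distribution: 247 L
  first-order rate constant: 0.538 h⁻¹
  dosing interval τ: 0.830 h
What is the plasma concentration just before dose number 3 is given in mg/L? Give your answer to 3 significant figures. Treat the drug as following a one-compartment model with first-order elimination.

6.46 mg/L

C₀ per dose = Dose / Vd = 1520 / 247 = 6.154 mg/L
Fraction remaining after one interval: r = e^(−kτ) = e^(−0.5380 × 0.830) = 0.6398
Before dose 3, 2 doses have been given (aged 1τ, 2τ).
C_trough = C₀ × (r + r²) = 6.154 × (0.6398 + 0.4093) = 6.456 mg/L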